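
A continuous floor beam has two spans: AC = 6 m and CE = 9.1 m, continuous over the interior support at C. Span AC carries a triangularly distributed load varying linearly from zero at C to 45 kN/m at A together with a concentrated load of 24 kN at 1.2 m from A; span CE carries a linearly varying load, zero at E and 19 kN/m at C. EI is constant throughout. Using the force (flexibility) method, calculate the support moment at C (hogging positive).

Release continuity at C by inserting a hinge; the redundant is the internal moment M_C. The primary structure is two simply-supported spans AC and CE.
End slopes at the hinge C, treating each span as simply supported:
  span AC: triangular load, peak 45: 7w₀L³/(360EI) = 189/EI
  span AC: point load 24 at a = 1.2: Pab(L + a)/(6LEI) = 27.65/EI
  span CE: triangular load, peak 19: w₀L³/(45EI) = 318.2/EI
  relative rotation θ_0 = (216.6 + 318.2)/EI = 534.8/EI
A unit hogging moment at C produces rotation L₁/(3EI) + L₂/(3EI) = 5.033/EI.
Slope continuity at C: θ_0 = M_C·5.033/EI, so M_C = 534.8/5.033 = 106.3 kN·m (hogging).

M_C = 106.3 kN·m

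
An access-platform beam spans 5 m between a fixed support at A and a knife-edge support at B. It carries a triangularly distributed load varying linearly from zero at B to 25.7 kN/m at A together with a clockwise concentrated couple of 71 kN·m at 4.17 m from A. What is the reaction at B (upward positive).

R_B = 33.56 kN

Choose R_B as the redundant. The primary structure is the cantilever fixed at A.
Downward deflection at the released point B due to the loads:
  triangular load, peak 25.7 at the fixed end: w₀L⁴/(30EI) = 535.4/EI
  clockwise couple 71 at a = 4.17: M₀a(2L − a)/(2EI) = 863/EI
  δ_0 = 1398/EI
Flexibility coefficient — unit upward force at B: δ_{BB} = L³/(3EI) = 41.67/EI.
The prop prevents deflection at B: R_B = δ_0/δ_{BB} = 1398/41.67 = 33.56 kN.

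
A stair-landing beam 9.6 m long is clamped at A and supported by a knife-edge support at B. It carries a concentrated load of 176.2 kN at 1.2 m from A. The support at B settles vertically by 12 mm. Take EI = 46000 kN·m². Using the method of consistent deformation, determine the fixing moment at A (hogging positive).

M_A = 191.4 kN·m

Choose R_B as the redundant. The primary structure is the cantilever fixed at A.
Free-end deflection of the primary structure under the applied loading (downward +):
  point load 176.2 at a = 1.2: Pa²(3L − a)/(6EI) = 1167/EI
Flexibility coefficient — unit upward force at B: δ_{BB} = L³/(3EI) = 294.9/EI.
With EI = 46000 kN·m²: δ_0 = 0.025373 m and δ_{BB} = 0.006411 m/kN.
Compatibility — the beam at B must follow the support down by 0.012 m: δ_0 − R_B·δ_{BB} = 0.012, so R_B = (0.025373 − 0.012)/0.006411 = 2.086 kN.
Moment equilibrium about A: M_A = Σ(load moments about A) − R_B·L = 211.4 − 2.086×9.6 = 191.4 kN·m.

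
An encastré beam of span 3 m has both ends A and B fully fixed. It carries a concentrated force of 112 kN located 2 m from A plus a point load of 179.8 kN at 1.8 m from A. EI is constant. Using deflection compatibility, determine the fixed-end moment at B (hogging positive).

Release both end moments; the primary structure is a simply-supported span AB with redundants M_A and M_B.
Simple-span end rotations at A and B under the given loads:
  at A: point load 112 at a = 2: Pab(L + b)/(6LEI) = 49.78/EI
  at B: point load 112 at a = 2: Pab(L + a)/(6LEI) = 62.22/EI
  at A: point load 179.8 at a = 1.8: Pab(L + b)/(6LEI) = 90.62/EI
  at B: point load 179.8 at a = 1.8: Pab(L + a)/(6LEI) = 103.6/EI
  θ_A0 = 140.4/EI,  θ_B0 = 165.8/EI
Flexibility coefficients: a unit moment at one end gives L/(3EI) there and L/(6EI) at the far end, so f₁₁ = f₂₂ = 1/EI and f₁₂ = f₂₁ = 0.5/EI.
Compatibility — zero rotation at each built-in end:
  1 M_A + 0.5 M_B = 140.4
  0.5 M_A + 1 M_B = 165.8
Solving the pair gives M_A = 76.67 kN·m and M_B = 127.5 kN·m (hogging).

M_B = 127.5 kN·m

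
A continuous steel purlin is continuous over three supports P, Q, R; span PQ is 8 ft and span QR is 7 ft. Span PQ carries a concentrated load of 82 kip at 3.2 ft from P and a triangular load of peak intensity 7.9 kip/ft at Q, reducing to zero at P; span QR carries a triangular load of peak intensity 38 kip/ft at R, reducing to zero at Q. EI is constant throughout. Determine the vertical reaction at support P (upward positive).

R_P = 43.8 kip

Release continuity at Q by inserting a hinge; the redundant is the internal moment M_Q. The primary structure is two simply-supported spans PQ and QR.
Discontinuity in slope at Q on the released structure — sum the simple-span end rotations:
  span PQ: point load 82 at a = 3.2: Pab(L + a)/(6LEI) = 293.9/EI
  span PQ: triangular load, peak 7.9: w₀L³/(45EI) = 89.88/EI
  span QR: triangular load, peak 38: 7w₀L³/(360EI) = 253.4/EI
  relative rotation θ_0 = (383.8 + 253.4)/EI = 637.2/EI
A unit hogging moment at Q produces rotation L₁/(3EI) + L₂/(3EI) = 5/EI.
Slope continuity at Q: θ_0 = M_Q·5/EI, so M_Q = 637.2/5 = 127.4 kip·ft (hogging).
Span PQ, ΣM about P with M_Q applied at Q: R_Q^{PQ}·8 = 430.9 + 127.4, so R_Q^{PQ} = 69.8 kip and R_P = 113.6 − 69.8 = 43.8 kip.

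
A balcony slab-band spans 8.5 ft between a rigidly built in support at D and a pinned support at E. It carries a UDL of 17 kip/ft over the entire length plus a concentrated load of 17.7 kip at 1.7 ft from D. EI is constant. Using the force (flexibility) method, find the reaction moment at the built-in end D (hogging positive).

M_D = 175.2 kip·ft

Release the roller at E. Primary structure: cantilever fixed at D.
Deflection at E on the released cantilever, summing each load's contribution:
  UDL 17: wL⁴/(8EI) = 11093/EI
  point load 17.7 at a = 1.7: Pa²(3L − a)/(6EI) = 202.9/EI
  δ_0 = 11296/EI
Tip deflection under a unit load at E: L³/(3EI) = 204.7/EI.
The prop prevents deflection at E: R_E = δ_0/δ_{EE} = 11296/204.7 = 55.18 kip.
Moment equilibrium about D: M_D = Σ(load moments about D) − R_E·L = 644.2 − 55.18×8.5 = 175.2 kip·ft.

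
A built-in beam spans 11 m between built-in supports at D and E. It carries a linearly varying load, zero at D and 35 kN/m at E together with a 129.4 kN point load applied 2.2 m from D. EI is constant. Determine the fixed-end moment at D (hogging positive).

Release both end moments; the primary structure is a simply-supported span DE with redundants M_D and M_E.
End rotations of the released simple span under the applied load (×1/EI):
  at D: triangular load, peak 35: 7w₀L³/(360EI) = 905.8/EI
  at E: triangular load, peak 35: w₀L³/(45EI) = 1035/EI
  at D: point load 129.4 at a = 2.2: Pab(L + b)/(6LEI) = 751.6/EI
  at E: point load 129.4 at a = 2.2: Pab(L + a)/(6LEI) = 501/EI
  θ_D0 = 1657/EI,  θ_E0 = 1536/EI
Flexibility coefficients: a unit moment at one end gives L/(3EI) there and L/(6EI) at the far end, so f₁₁ = f₂₂ = 3.667/EI and f₁₂ = f₂₁ = 1.833/EI.
Compatibility — zero rotation at each built-in end:
  3.667 M_D + 1.833 M_E = 1657
  1.833 M_D + 3.667 M_E = 1536
Solving the pair gives M_D = 323.4 kN·m and M_E = 257.3 kN·m (hogging).

M_D = 323.4 kN·m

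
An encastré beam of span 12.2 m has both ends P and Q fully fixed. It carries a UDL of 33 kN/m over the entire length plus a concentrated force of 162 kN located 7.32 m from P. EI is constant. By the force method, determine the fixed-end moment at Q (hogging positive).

M_Q = 693.9 kN·m

Take the two fixed-end moments M_P, M_Q as redundants; the released structure is the simple span PQ.
On the primary (simply-supported) span, the end slopes from the loading are:
  at P: UDL 33: wL³/(24EI) = 2497/EI
  at Q: UDL 33: wL³/(24EI) = 2497/EI
  at P: point load 162 at a = 7.32: Pab(L + b)/(6LEI) = 1350/EI
  at Q: point load 162 at a = 7.32: Pab(L + a)/(6LEI) = 1543/EI
  θ_P0 = 3847/EI,  θ_Q0 = 4040/EI
Flexibility coefficients: a unit moment at one end gives L/(3EI) there and L/(6EI) at the far end, so f₁₁ = f₂₂ = 4.067/EI and f₁₂ = f₂₁ = 2.033/EI.
Compatibility — zero rotation at each built-in end:
  4.067 M_P + 2.033 M_Q = 3847
  2.033 M_P + 4.067 M_Q = 4040
Solving the pair gives M_P = 599 kN·m and M_Q = 693.9 kN·m (hogging).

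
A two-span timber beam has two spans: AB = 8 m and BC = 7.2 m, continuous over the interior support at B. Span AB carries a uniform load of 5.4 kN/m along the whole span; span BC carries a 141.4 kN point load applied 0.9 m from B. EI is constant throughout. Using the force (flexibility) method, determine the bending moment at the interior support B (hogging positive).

Insert a hinge at B; M_B is the redundant, and each span becomes simply supported.
Rotations at B on the released spans (each span's end-slope, ×1/EI):
  span AB: UDL 5.4: wL³/(24EI) = 115.2/EI
  span BC: point load 141.4 at a = 0.9: Pab(L + b)/(6LEI) = 250.5/EI
  relative rotation θ_0 = (115.2 + 250.5)/EI = 365.7/EI
A unit hogging moment at B produces rotation L₁/(3EI) + L₂/(3EI) = 5.067/EI.
Slope continuity at B: θ_0 = M_B·5.067/EI, so M_B = 365.7/5.067 = 72.19 kN·m (hogging).

M_B = 72.19 kN·m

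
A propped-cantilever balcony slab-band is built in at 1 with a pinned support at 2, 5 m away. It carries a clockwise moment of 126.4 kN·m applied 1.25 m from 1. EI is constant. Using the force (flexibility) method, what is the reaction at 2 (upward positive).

R_2 = 16.59 kN

Release the roller at 2. Primary structure: cantilever fixed at 1.
Downward deflection at the released point 2 due to the loads:
  clockwise couple 126.4 at a = 1.25: M₀a(2L − a)/(2EI) = 691.2/EI
Tip deflection under a unit load at 2: L³/(3EI) = 41.67/EI.
The prop prevents deflection at 2: R_2 = δ_0/δ_{22} = 691.2/41.67 = 16.59 kN.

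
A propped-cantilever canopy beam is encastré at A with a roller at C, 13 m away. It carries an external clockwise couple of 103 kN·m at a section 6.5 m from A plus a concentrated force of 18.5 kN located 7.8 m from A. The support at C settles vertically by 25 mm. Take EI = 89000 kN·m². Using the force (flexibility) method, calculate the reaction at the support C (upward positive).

R_C = 13.87 kN

Choose R_C as the redundant. The primary structure is the cantilever fixed at A.
Downward deflection at the released point C due to the loads:
  clockwise couple 103 at a = 6.5: M₀a(2L − a)/(2EI) = 6528/EI
  point load 18.5 at a = 7.8: Pa²(3L − a)/(6EI) = 5853/EI
  δ_0 = 12380/EI
Flexibility coefficient — unit upward force at C: δ_{CC} = L³/(3EI) = 732.3/EI.
With EI = 89000 kN·m²: δ_0 = 0.13911 m and δ_{CC} = 0.008228 m/kN.
Compatibility — the beam at C must follow the support down by 0.025 m: δ_0 − R_C·δ_{CC} = 0.025, so R_C = (0.13911 − 0.025)/0.008228 = 13.87 kN.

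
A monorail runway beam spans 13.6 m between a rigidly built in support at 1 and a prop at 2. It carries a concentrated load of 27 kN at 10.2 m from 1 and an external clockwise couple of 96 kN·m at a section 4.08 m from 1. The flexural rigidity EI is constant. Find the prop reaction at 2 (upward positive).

R_2 = 22.49 kN

Release the roller at 2. Primary structure: cantilever fixed at 1.
Free-end deflection of the primary structure under the applied loading (downward +):
  point load 27 at a = 10.2: Pa²(3L − a)/(6EI) = 14326/EI
  clockwise couple 96 at a = 4.08: M₀a(2L − a)/(2EI) = 4528/EI
  δ_0 = 18854/EI
Tip deflection under a unit load at 2: L³/(3EI) = 838.5/EI.
The prop prevents deflection at 2: R_2 = δ_0/δ_{22} = 18854/838.5 = 22.49 kN.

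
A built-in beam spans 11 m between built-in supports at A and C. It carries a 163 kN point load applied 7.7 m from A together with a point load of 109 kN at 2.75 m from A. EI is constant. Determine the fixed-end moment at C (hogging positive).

M_C = 319.8 kN·m

Release both end moments; the primary structure is a simply-supported span AC with redundants M_A and M_C.
Simple-span end rotations at A and C under the given loads:
  at A: point load 163 at a = 7.7: Pab(L + b)/(6LEI) = 897.4/EI
  at C: point load 163 at a = 7.7: Pab(L + a)/(6LEI) = 1174/EI
  at A: point load 109 at a = 2.75: Pab(L + b)/(6LEI) = 721.3/EI
  at C: point load 109 at a = 2.75: Pab(L + a)/(6LEI) = 515.2/EI
  θ_A0 = 1619/EI,  θ_C0 = 1689/EI
Flexibility coefficients: a unit moment at one end gives L/(3EI) there and L/(6EI) at the far end, so f₁₁ = f₂₂ = 3.667/EI and f₁₂ = f₂₁ = 1.833/EI.
Compatibility — zero rotation at each built-in end:
  3.667 M_A + 1.833 M_C = 1619
  1.833 M_A + 3.667 M_C = 1689
Solving the pair gives M_A = 281.6 kN·m and M_C = 319.8 kN·m (hogging).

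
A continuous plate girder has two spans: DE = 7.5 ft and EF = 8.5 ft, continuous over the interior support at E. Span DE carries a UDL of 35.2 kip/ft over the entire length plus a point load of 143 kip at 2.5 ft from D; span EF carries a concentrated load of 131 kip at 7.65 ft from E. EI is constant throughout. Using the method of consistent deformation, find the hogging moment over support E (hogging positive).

M_E = 219.8 kip·ft

Release continuity at E by inserting a hinge; the redundant is the internal moment M_E. The primary structure is two simply-supported spans DE and EF.
End slopes at the hinge E, treating each span as simply supported:
  span DE: UDL 35.2: wL³/(24EI) = 618.8/EI
  span DE: point load 143 at a = 2.5: Pab(L + a)/(6LEI) = 397.2/EI
  span EF: point load 131 at a = 7.65: Pab(L + b)/(6LEI) = 156.2/EI
  relative rotation θ_0 = (1016 + 156.2)/EI = 1172/EI
A unit hogging moment at E produces rotation L₁/(3EI) + L₂/(3EI) = 5.333/EI.
Compatibility: M_E·(L₁+L₂)/(3EI) = θ_0, giving M_E = 219.8 kip·ft (hogging).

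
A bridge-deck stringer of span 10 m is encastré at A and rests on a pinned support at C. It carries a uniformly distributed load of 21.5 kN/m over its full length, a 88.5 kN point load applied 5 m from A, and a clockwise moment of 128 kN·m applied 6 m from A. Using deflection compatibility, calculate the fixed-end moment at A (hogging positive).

M_A = 401.4 kN·m

Choose R_C as the redundant. The primary structure is the cantilever fixed at A.
Primary-structure tip deflection at C by superposition:
  UDL 21.5: wL⁴/(8EI) = 26875/EI
  point load 88.5 at a = 5: Pa²(3L − a)/(6EI) = 9219/EI
  clockwise couple 128 at a = 6: M₀a(2L − a)/(2EI) = 5376/EI
  δ_0 = 41470/EI
Flexibility coefficient — unit upward force at C: δ_{CC} = L³/(3EI) = 333.3/EI.
The prop prevents deflection at C: R_C = δ_0/δ_{CC} = 41470/333.3 = 124.4 kN.
Moment equilibrium about A: M_A = Σ(load moments about A) − R_C·L = 1646 − 124.4×10 = 401.4 kN·m.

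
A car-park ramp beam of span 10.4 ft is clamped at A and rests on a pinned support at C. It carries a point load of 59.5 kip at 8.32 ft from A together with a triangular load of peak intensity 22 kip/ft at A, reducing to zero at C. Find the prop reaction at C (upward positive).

R_C = 64.77 kip

Take the reaction at C as the redundant and release it; the primary structure is a cantilever fixed at A.
Downward deflection at the released point C due to the loads:
  point load 59.5 at a = 8.32: Pa²(3L − a)/(6EI) = 15706/EI
  triangular load, peak 22 at the fixed end: w₀L⁴/(30EI) = 8579/EI
  δ_0 = 24285/EI
Flexibility coefficient — unit upward force at C: δ_{CC} = L³/(3EI) = 375/EI.
The prop prevents deflection at C: R_C = δ_0/δ_{CC} = 24285/375 = 64.77 kip.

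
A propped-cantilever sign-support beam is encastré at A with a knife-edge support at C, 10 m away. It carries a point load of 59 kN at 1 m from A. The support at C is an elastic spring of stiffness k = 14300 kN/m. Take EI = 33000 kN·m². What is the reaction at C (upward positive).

Take the reaction at C as the redundant and release it; the primary structure is a cantilever fixed at A.
Downward deflection at the released point C due to the loads:
  point load 59 at a = 1: Pa²(3L − a)/(6EI) = 285.2/EI
Flexibility coefficient — unit upward force at C: δ_{CC} = L³/(3EI) = 333.3/EI.
With EI = 33000 kN·m²: δ_0 = 0.008641 m and δ_{CC} = 0.010101 m/kN.
Compatibility — the spring shortens by R_C/k under the reaction it provides: δ_0 − R_C·δ_{CC} = R_C/k. With 1/k = 0.00007 m/kN, R_C = δ_0 / (δ_{CC} + 1/k) = 0.008641 / (0.010101 + 0.00007) = 0.8496 kN.

R_C = 0.8496 kN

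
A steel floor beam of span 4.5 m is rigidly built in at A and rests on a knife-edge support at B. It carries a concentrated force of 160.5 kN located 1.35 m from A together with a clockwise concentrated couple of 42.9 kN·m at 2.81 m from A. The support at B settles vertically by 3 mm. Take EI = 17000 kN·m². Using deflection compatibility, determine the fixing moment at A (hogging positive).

Choose R_B as the redundant. The primary structure is the cantilever fixed at A.
Free-end deflection of the primary structure under the applied loading (downward +):
  point load 160.5 at a = 1.35: Pa²(3L − a)/(6EI) = 592.3/EI
  clockwise couple 42.9 at a = 2.81: M₀a(2L − a)/(2EI) = 373.1/EI
  δ_0 = 965.4/EI
Tip deflection under a unit load at B: L³/(3EI) = 30.38/EI.
With EI = 17000 kN·m²: δ_0 = 0.05679 m and δ_{BB} = 0.001787 m/kN.
Compatibility — the beam at B must follow the support down by 0.003 m: δ_0 − R_B·δ_{BB} = 0.003, so R_B = (0.05679 − 0.003)/0.001787 = 30.1 kN.
Moment equilibrium about A: M_A = Σ(load moments about A) − R_B·L = 259.6 − 30.1×4.5 = 124.1 kN·m.

M_A = 124.1 kN·m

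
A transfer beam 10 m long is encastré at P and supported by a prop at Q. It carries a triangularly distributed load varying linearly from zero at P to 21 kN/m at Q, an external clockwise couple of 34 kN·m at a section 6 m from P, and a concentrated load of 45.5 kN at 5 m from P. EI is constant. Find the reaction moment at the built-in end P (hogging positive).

M_P = 199 kN·m

Choose R_Q as the redundant. The primary structure is the cantilever fixed at P.
Deflection at Q on the released cantilever, summing each load's contribution:
  triangular load, peak 21 at the free end: 11w₀L⁴/(120EI) = 19250/EI
  clockwise couple 34 at a = 6: M₀a(2L − a)/(2EI) = 1428/EI
  point load 45.5 at a = 5: Pa²(3L − a)/(6EI) = 4740/EI
  δ_0 = 25418/EI
Flexibility coefficient — unit upward force at Q: δ_{QQ} = L³/(3EI) = 333.3/EI.
The prop prevents deflection at Q: R_Q = δ_0/δ_{QQ} = 25418/333.3 = 76.25 kN.
Moment equilibrium about P: M_P = Σ(load moments about P) − R_Q·L = 961.5 − 76.25×10 = 199 kN·m.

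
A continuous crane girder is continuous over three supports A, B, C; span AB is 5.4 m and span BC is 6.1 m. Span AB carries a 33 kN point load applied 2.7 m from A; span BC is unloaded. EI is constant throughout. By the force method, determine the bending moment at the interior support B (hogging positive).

Release continuity at B by inserting a hinge; the redundant is the internal moment M_B. The primary structure is two simply-supported spans AB and BC.
Discontinuity in slope at B on the released structure — sum the simple-span end rotations:
  span AB: point load 33 at a = 2.7: Pab(L + a)/(6LEI) = 60.14/EI
  relative rotation θ_0 = (60.14 + 0)/EI = 60.14/EI
A unit hogging moment at B produces rotation L₁/(3EI) + L₂/(3EI) = 3.833/EI.
Slope continuity at B: θ_0 = M_B·3.833/EI, so M_B = 60.14/3.833 = 15.69 kN·m (hogging).

M_B = 15.69 kN·m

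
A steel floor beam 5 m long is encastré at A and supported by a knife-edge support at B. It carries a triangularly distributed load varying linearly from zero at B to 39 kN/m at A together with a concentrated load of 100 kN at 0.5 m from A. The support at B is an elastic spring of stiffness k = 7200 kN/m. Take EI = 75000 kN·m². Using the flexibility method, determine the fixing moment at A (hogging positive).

M_A = 128.7 kN·m

Release the roller at B. Primary structure: cantilever fixed at A.
Downward deflection at the released point B due to the loads:
  triangular load, peak 39 at the fixed end: w₀L⁴/(30EI) = 812.5/EI
  point load 100 at a = 0.5: Pa²(3L − a)/(6EI) = 60.42/EI
  δ_0 = 872.9/EI
Flexibility coefficient — unit upward force at B: δ_{BB} = L³/(3EI) = 41.67/EI.
With EI = 75000 kN·m²: δ_0 = 0.011639 m and δ_{BB} = 0.000556 m/kN.
Compatibility — the spring shortens by R_B/k under the reaction it provides: δ_0 − R_B·δ_{BB} = R_B/k. With 1/k = 0.000139 m/kN, R_B = δ_0 / (δ_{BB} + 1/k) = 0.011639 / (0.000556 + 0.000139) = 16.76 kN.
Moment equilibrium about A: M_A = Σ(load moments about A) − R_B·L = 212.5 − 16.76×5 = 128.7 kN·m.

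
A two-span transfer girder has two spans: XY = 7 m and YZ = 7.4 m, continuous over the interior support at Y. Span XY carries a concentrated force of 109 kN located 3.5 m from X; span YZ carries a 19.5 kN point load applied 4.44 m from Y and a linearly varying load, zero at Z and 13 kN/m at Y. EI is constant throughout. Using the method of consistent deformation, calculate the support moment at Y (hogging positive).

Take M_Y as the redundant. Released structure: two simple spans XY and YZ with a hinge at Y.
End slopes at the hinge Y, treating each span as simply supported:
  span XY: point load 109 at a = 3.5: Pab(L + a)/(6LEI) = 333.8/EI
  span YZ: point load 19.5 at a = 4.44: Pab(L + b)/(6LEI) = 59.8/EI
  span YZ: triangular load, peak 13: w₀L³/(45EI) = 117.1/EI
  relative rotation θ_0 = (333.8 + 176.9)/EI = 510.7/EI
A unit hogging moment at Y produces rotation L₁/(3EI) + L₂/(3EI) = 4.8/EI.
Slope continuity at Y: θ_0 = M_Y·4.8/EI, so M_Y = 510.7/4.8 = 106.4 kN·m (hogging).

M_Y = 106.4 kN·m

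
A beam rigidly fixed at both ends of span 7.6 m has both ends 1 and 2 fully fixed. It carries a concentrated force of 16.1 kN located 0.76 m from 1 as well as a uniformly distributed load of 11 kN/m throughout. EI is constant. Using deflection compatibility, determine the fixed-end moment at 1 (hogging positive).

M_1 = 62.86 kN·m

Release both end moments; the primary structure is a simply-supported span 12 with redundants M_1 and M_2.
On the primary (simply-supported) span, the end slopes from the loading are:
  at 1: point load 16.1 at a = 0.76: Pab(L + b)/(6LEI) = 26.5/EI
  at 2: point load 16.1 at a = 0.76: Pab(L + a)/(6LEI) = 15.34/EI
  at 1: UDL 11: wL³/(24EI) = 201.2/EI
  at 2: UDL 11: wL³/(24EI) = 201.2/EI
  θ_10 = 227.7/EI,  θ_20 = 216.5/EI
Flexibility coefficients: a unit moment at one end gives L/(3EI) there and L/(6EI) at the far end, so f₁₁ = f₂₂ = 2.533/EI and f₁₂ = f₂₁ = 1.267/EI.
Compatibility — zero rotation at each built-in end:
  2.533 M_1 + 1.267 M_2 = 227.7
  1.267 M_1 + 2.533 M_2 = 216.5
Solving the pair gives M_1 = 62.86 kN·m and M_2 = 54.05 kN·m (hogging).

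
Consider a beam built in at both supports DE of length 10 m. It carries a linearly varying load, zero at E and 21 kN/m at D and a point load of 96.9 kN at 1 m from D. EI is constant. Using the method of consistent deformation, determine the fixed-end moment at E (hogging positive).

M_E = 78.72 kN·m

Release both end moments; the primary structure is a simply-supported span DE with redundants M_D and M_E.
On the primary (simply-supported) span, the end slopes from the loading are:
  at D: triangular load, peak 21: w₀L³/(45EI) = 466.7/EI
  at E: triangular load, peak 21: 7w₀L³/(360EI) = 408.3/EI
  at D: point load 96.9 at a = 1: Pab(L + b)/(6LEI) = 276.2/EI
  at E: point load 96.9 at a = 1: Pab(L + a)/(6LEI) = 159.9/EI
  θ_D0 = 742.8/EI,  θ_E0 = 568.2/EI
Flexibility coefficients: a unit moment at one end gives L/(3EI) there and L/(6EI) at the far end, so f₁₁ = f₂₂ = 3.333/EI and f₁₂ = f₂₁ = 1.667/EI.
Compatibility — zero rotation at each built-in end:
  3.333 M_D + 1.667 M_E = 742.8
  1.667 M_D + 3.333 M_E = 568.2
Solving the pair gives M_D = 183.5 kN·m and M_E = 78.72 kN·m (hogging).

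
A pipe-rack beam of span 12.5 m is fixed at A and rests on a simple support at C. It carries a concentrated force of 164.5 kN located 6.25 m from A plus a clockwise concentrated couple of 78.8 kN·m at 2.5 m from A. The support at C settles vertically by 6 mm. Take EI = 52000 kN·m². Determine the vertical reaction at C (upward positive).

R_C = 54.33 kN

Remove the prop at C; the released (primary) structure is a cantilever built in at A.
Free-end deflection of the primary structure under the applied loading (downward +):
  point load 164.5 at a = 6.25: Pa²(3L − a)/(6EI) = 33468/EI
  clockwise couple 78.8 at a = 2.5: M₀a(2L − a)/(2EI) = 2216/EI
  δ_0 = 35684/EI
Flexibility coefficient — unit upward force at C: δ_{CC} = L³/(3EI) = 651/EI.
With EI = 52000 kN·m²: δ_0 = 0.68623 m and δ_{CC} = 0.01252 m/kN.
Compatibility — the beam at C must follow the support down by 0.006 m: δ_0 − R_C·δ_{CC} = 0.006, so R_C = (0.68623 − 0.006)/0.01252 = 54.33 kN.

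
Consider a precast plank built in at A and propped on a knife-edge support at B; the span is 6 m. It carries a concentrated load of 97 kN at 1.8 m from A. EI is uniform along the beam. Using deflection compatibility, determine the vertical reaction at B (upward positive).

Choose R_B as the redundant. The primary structure is the cantilever fixed at A.
Free-end deflection of the primary structure under the applied loading (downward +):
  point load 97 at a = 1.8: Pa²(3L − a)/(6EI) = 848.6/EI
Flexibility coefficient — unit upward force at B: δ_{BB} = L³/(3EI) = 72/EI.
The prop prevents deflection at B: R_B = δ_0/δ_{BB} = 848.6/72 = 11.79 kN.

R_B = 11.79 kN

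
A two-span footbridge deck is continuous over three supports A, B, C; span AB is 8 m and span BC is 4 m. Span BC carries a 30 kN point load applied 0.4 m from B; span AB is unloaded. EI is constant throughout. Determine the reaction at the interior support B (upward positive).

R_B = 28.28 kN

Take M_B as the redundant. Released structure: two simple spans AB and BC with a hinge at B.
Rotations at B on the released spans (each span's end-slope, ×1/EI):
  span BC: point load 30 at a = 0.4: Pab(L + b)/(6LEI) = 13.68/EI
  relative rotation θ_0 = (0 + 13.68)/EI = 13.68/EI
A unit hogging moment at B produces rotation L₁/(3EI) + L₂/(3EI) = 4/EI.
Slope continuity at B: θ_0 = M_B·4/EI, so M_B = 13.68/4 = 3.42 kN·m (hogging).
Span AB, ΣM about A with M_B applied at B: R_B^{AB}·8 = 0 + 3.42, so R_B^{AB} = 0.4275 kN and R_A = 0 − 0.4275 = -0.4275 kN.
Span BC, ΣM about C: R_B^{BC}·4 = 108 + 3.42, so R_B^{BC} = 27.86 kN and R_C = 30 − 27.86 = 2.145 kN.
R_B = 0.4275 + 27.86 = 28.28 kN.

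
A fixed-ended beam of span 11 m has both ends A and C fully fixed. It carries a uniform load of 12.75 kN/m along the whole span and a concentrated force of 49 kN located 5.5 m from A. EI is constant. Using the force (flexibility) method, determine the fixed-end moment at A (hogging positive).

Release both end moments; the primary structure is a simply-supported span AC with redundants M_A and M_C.
End rotations of the released simple span under the applied load (×1/EI):
  at A: UDL 12.75: wL³/(24EI) = 707.1/EI
  at C: UDL 12.75: wL³/(24EI) = 707.1/EI
  at A: point load 49 at a = 5.5: Pab(L + b)/(6LEI) = 370.6/EI
  at C: point load 49 at a = 5.5: Pab(L + a)/(6LEI) = 370.6/EI
  θ_A0 = 1078/EI,  θ_C0 = 1078/EI
Flexibility coefficients: a unit moment at one end gives L/(3EI) there and L/(6EI) at the far end, so f₁₁ = f₂₂ = 3.667/EI and f₁₂ = f₂₁ = 1.833/EI.
Compatibility — zero rotation at each built-in end:
  3.667 M_A + 1.833 M_C = 1078
  1.833 M_A + 3.667 M_C = 1078
Solving the pair gives M_A = 195.9 kN·m and M_C = 195.9 kN·m (hogging).

M_A = 195.9 kN·m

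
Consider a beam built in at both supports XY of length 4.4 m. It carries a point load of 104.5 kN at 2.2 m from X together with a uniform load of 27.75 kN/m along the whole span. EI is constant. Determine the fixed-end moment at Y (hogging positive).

Release both end moments; the primary structure is a simply-supported span XY with redundants M_X and M_Y.
End rotations of the released simple span under the applied load (×1/EI):
  at X: point load 104.5 at a = 2.2: Pab(L + b)/(6LEI) = 126.4/EI
  at Y: point load 104.5 at a = 2.2: Pab(L + a)/(6LEI) = 126.4/EI
  at X: UDL 27.75: wL³/(24EI) = 98.49/EI
  at Y: UDL 27.75: wL³/(24EI) = 98.49/EI
  θ_X0 = 224.9/EI,  θ_Y0 = 224.9/EI
Flexibility coefficients: a unit moment at one end gives L/(3EI) there and L/(6EI) at the far end, so f₁₁ = f₂₂ = 1.467/EI and f₁₂ = f₂₁ = 0.7333/EI.
Compatibility — zero rotation at each built-in end:
  1.467 M_X + 0.7333 M_Y = 224.9
  0.7333 M_X + 1.467 M_Y = 224.9
Solving the pair gives M_X = 102.2 kN·m and M_Y = 102.2 kN·m (hogging).

M_Y = 102.2 kN·m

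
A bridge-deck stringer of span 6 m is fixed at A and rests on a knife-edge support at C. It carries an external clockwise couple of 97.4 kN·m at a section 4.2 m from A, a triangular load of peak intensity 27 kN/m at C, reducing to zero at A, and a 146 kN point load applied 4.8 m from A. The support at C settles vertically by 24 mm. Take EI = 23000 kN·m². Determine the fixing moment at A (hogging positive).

Release the roller at C. Primary structure: cantilever fixed at A.
Primary-structure tip deflection at C by superposition:
  clockwise couple 97.4 at a = 4.2: M₀a(2L − a)/(2EI) = 1595/EI
  triangular load, peak 27 at the free end: 11w₀L⁴/(120EI) = 3208/EI
  point load 146 at a = 4.8: Pa²(3L − a)/(6EI) = 7400/EI
  δ_0 = 12203/EI
Flexibility coefficient — unit upward force at C: δ_{CC} = L³/(3EI) = 72/EI.
With EI = 23000 kN·m²: δ_0 = 0.53059 m and δ_{CC} = 0.00313 m/kN.
Compatibility — the beam at C must follow the support down by 0.024 m: δ_0 − R_C·δ_{CC} = 0.024, so R_C = (0.53059 − 0.024)/0.00313 = 161.8 kN.
Moment equilibrium about A: M_A = Σ(load moments about A) − R_C·L = 1122 − 161.8×6 = 151.2 kN·m.

M_A = 151.2 kN·m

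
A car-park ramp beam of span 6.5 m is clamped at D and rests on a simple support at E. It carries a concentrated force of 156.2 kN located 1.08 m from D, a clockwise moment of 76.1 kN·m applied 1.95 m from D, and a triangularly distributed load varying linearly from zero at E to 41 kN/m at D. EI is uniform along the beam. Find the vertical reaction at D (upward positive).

R_D = 247.7 kN

Choose R_E as the redundant. The primary structure is the cantilever fixed at D.
Downward deflection at the released point E due to the loads:
  point load 156.2 at a = 1.08: Pa²(3L − a)/(6EI) = 559.3/EI
  clockwise couple 76.1 at a = 1.95: M₀a(2L − a)/(2EI) = 819.9/EI
  triangular load, peak 41 at the fixed end: w₀L⁴/(30EI) = 2440/EI
  δ_0 = 3819/EI
Tip deflection under a unit load at E: L³/(3EI) = 91.54/EI.
Compatibility at E: δ_0 − R_E·δ_{EE} = 0, so R_E = 3819/91.54 = 41.72 kN.
Vertical equilibrium: R_D = ΣP − R_E = 289.4 − 41.72 = 247.7 kN.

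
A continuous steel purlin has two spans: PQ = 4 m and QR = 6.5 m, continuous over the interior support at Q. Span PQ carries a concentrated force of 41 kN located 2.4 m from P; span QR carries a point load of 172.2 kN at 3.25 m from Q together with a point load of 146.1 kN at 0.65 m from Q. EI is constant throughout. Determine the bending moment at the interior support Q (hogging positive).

Take M_Q as the redundant. Released structure: two simple spans PQ and QR with a hinge at Q.
Discontinuity in slope at Q on the released structure — sum the simple-span end rotations:
  span PQ: point load 41 at a = 2.4: Pab(L + a)/(6LEI) = 41.98/EI
  span QR: point load 172.2 at a = 3.25: Pab(L + b)/(6LEI) = 454.7/EI
  span QR: point load 146.1 at a = 0.65: Pab(L + b)/(6LEI) = 175.9/EI
  relative rotation θ_0 = (41.98 + 630.6)/EI = 672.6/EI
A unit hogging moment at Q produces rotation L₁/(3EI) + L₂/(3EI) = 3.5/EI.
Compatibility: M_Q·(L₁+L₂)/(3EI) = θ_0, giving M_Q = 192.2 kN·m (hogging).

M_Q = 192.2 kN·m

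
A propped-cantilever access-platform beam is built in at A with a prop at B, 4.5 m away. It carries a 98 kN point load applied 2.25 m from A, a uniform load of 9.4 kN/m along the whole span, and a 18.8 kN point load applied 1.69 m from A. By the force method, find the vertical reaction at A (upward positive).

R_A = 109.1 kN

Take the reaction at B as the redundant and release it; the primary structure is a cantilever fixed at A.
Free-end deflection of the primary structure under the applied loading (downward +):
  point load 98 at a = 2.25: Pa²(3L − a)/(6EI) = 930.2/EI
  UDL 9.4: wL⁴/(8EI) = 481.8/EI
  point load 18.8 at a = 1.69: Pa²(3L − a)/(6EI) = 105.7/EI
  δ_0 = 1518/EI
Tip deflection under a unit load at B: L³/(3EI) = 30.38/EI.
Compatibility at B: δ_0 − R_B·δ_{BB} = 0, so R_B = 1518/30.38 = 49.97 kN.
Vertical equilibrium: R_A = ΣP − R_B = 159.1 − 49.97 = 109.1 kN.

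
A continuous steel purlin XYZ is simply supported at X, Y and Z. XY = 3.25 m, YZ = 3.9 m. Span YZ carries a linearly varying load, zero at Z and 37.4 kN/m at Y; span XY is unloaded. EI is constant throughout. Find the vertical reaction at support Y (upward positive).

Insert a hinge at Y; M_Y is the redundant, and each span becomes simply supported.
Discontinuity in slope at Y on the released structure — sum the simple-span end rotations:
  span YZ: triangular load, peak 37.4: w₀L³/(45EI) = 49.3/EI
  relative rotation θ_0 = (0 + 49.3)/EI = 49.3/EI
A unit hogging moment at Y produces rotation L₁/(3EI) + L₂/(3EI) = 2.383/EI.
Slope continuity at Y: θ_0 = M_Y·2.383/EI, so M_Y = 49.3/2.383 = 20.69 kN·m (hogging).
Span XY, ΣM about X with M_Y applied at Y: R_Y^{XY}·3.25 = 0 + 20.69, so R_Y^{XY} = 6.365 kN and R_X = 0 − 6.365 = -6.365 kN.
Span YZ, ΣM about Z: R_Y^{YZ}·3.9 = 189.6 + 20.69, so R_Y^{YZ} = 53.92 kN and R_Z = 72.93 − 53.92 = 19.01 kN.
R_Y = 6.365 + 53.92 = 60.29 kN.

R_Y = 60.29 kN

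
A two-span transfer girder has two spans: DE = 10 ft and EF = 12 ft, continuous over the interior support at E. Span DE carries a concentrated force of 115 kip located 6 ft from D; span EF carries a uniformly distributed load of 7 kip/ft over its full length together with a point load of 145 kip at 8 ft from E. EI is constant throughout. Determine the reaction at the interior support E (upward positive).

Insert a hinge at E; M_E is the redundant, and each span becomes simply supported.
End slopes at the hinge E, treating each span as simply supported:
  span DE: point load 115 at a = 6: Pab(L + a)/(6LEI) = 736/EI
  span EF: UDL 7: wL³/(24EI) = 504/EI
  span EF: point load 145 at a = 8: Pab(L + b)/(6LEI) = 1031/EI
  relative rotation θ_0 = (736 + 1535)/EI = 2271/EI
A unit hogging moment at E produces rotation L₁/(3EI) + L₂/(3EI) = 7.333/EI.
Slope continuity at E: θ_0 = M_E·7.333/EI, so M_E = 2271/7.333 = 309.7 kip·ft (hogging).
Span DE, ΣM about D with M_E applied at E: R_E^{DE}·10 = 690 + 309.7, so R_E^{DE} = 99.97 kip and R_D = 115 − 99.97 = 15.03 kip.
Span EF, ΣM about F: R_E^{EF}·12 = 1084 + 309.7, so R_E^{EF} = 116.1 kip and R_F = 229 − 116.1 = 112.9 kip.
R_E = 99.97 + 116.1 = 216.1 kip.

R_E = 216.1 kip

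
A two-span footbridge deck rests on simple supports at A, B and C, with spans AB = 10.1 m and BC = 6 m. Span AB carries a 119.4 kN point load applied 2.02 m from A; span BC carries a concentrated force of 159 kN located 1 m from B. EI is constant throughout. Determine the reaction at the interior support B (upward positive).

R_B = 187.7 kN

Take M_B as the redundant. Released structure: two simple spans AB and BC with a hinge at B.
Discontinuity in slope at B on the released structure — sum the simple-span end rotations:
  span AB: point load 119.4 at a = 2.02: Pab(L + a)/(6LEI) = 389.8/EI
  span BC: point load 159 at a = 1: Pab(L + b)/(6LEI) = 242.9/EI
  relative rotation θ_0 = (389.8 + 242.9)/EI = 632.7/EI
A unit hogging moment at B produces rotation L₁/(3EI) + L₂/(3EI) = 5.367/EI.
Compatibility: M_B·(L₁+L₂)/(3EI) = θ_0, giving M_B = 117.9 kN·m (hogging).
Span AB, ΣM about A with M_B applied at B: R_B^{AB}·10.1 = 241.2 + 117.9, so R_B^{AB} = 35.55 kN and R_A = 119.4 − 35.55 = 83.85 kN.
Span BC, ΣM about C: R_B^{BC}·6 = 795 + 117.9, so R_B^{BC} = 152.1 kN and R_C = 159 − 152.1 = 6.852 kN.
R_B = 35.55 + 152.1 = 187.7 kN.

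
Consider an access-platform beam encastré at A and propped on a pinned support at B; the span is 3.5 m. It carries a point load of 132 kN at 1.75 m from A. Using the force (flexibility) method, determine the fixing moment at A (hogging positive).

M_A = 86.62 kN·m

Release the roller at B. Primary structure: cantilever fixed at A.
Downward deflection at the released point B due to the loads:
  point load 132 at a = 1.75: Pa²(3L − a)/(6EI) = 589.5/EI
Tip deflection under a unit load at B: L³/(3EI) = 14.29/EI.
The prop prevents deflection at B: R_B = δ_0/δ_{BB} = 589.5/14.29 = 41.25 kN.
Moment equilibrium about A: M_A = Σ(load moments about A) − R_B·L = 231 − 41.25×3.5 = 86.62 kN·m.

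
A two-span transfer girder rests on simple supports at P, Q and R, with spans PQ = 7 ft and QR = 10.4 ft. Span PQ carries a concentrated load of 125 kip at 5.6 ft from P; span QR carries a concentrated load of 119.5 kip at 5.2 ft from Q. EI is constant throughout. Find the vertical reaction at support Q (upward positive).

Take M_Q as the redundant. Released structure: two simple spans PQ and QR with a hinge at Q.
Rotations at Q on the released spans (each span's end-slope, ×1/EI):
  span PQ: point load 125 at a = 5.6: Pab(L + a)/(6LEI) = 294/EI
  span QR: point load 119.5 at a = 5.2: Pab(L + b)/(6LEI) = 807.8/EI
  relative rotation θ_0 = (294 + 807.8)/EI = 1102/EI
A unit hogging moment at Q produces rotation L₁/(3EI) + L₂/(3EI) = 5.8/EI.
Slope continuity at Q: θ_0 = M_Q·5.8/EI, so M_Q = 1102/5.8 = 190 kip·ft (hogging).
Span PQ, ΣM about P with M_Q applied at Q: R_Q^{PQ}·7 = 700 + 190, so R_Q^{PQ} = 127.1 kip and R_P = 125 − 127.1 = -2.138 kip.
Span QR, ΣM about R: R_Q^{QR}·10.4 = 621.4 + 190, so R_Q^{QR} = 78.02 kip and R_R = 119.5 − 78.02 = 41.48 kip.
R_Q = 127.1 + 78.02 = 205.2 kip.

R_Q = 205.2 kip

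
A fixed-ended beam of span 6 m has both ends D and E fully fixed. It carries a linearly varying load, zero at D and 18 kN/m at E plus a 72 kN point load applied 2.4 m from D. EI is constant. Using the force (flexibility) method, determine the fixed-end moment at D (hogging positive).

M_D = 83.81 kN·m

Release both end moments; the primary structure is a simply-supported span DE with redundants M_D and M_E.
On the primary (simply-supported) span, the end slopes from the loading are:
  at D: triangular load, peak 18: 7w₀L³/(360EI) = 75.6/EI
  at E: triangular load, peak 18: w₀L³/(45EI) = 86.4/EI
  at D: point load 72 at a = 2.4: Pab(L + b)/(6LEI) = 165.9/EI
  at E: point load 72 at a = 2.4: Pab(L + a)/(6LEI) = 145.2/EI
  θ_D0 = 241.5/EI,  θ_E0 = 231.6/EI
Flexibility coefficients: a unit moment at one end gives L/(3EI) there and L/(6EI) at the far end, so f₁₁ = f₂₂ = 2/EI and f₁₂ = f₂₁ = 1/EI.
Compatibility — zero rotation at each built-in end:
  2 M_D + 1 M_E = 241.5
  1 M_D + 2 M_E = 231.6
Solving the pair gives M_D = 83.81 kN·m and M_E = 73.87 kN·m (hogging).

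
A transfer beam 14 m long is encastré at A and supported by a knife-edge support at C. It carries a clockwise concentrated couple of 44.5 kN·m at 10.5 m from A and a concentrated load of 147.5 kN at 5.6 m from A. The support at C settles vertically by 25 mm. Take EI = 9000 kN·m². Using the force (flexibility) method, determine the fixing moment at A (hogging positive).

M_A = 381.8 kN·m

Remove the prop at C; the released (primary) structure is a cantilever built in at A.
Free-end deflection of the primary structure under the applied loading (downward +):
  clockwise couple 44.5 at a = 10.5: M₀a(2L − a)/(2EI) = 4088/EI
  point load 147.5 at a = 5.6: Pa²(3L − a)/(6EI) = 28062/EI
  δ_0 = 32150/EI
Flexibility coefficient — unit upward force at C: δ_{CC} = L³/(3EI) = 914.7/EI.
With EI = 9000 kN·m²: δ_0 = 3.5723 m and δ_{CC} = 0.10163 m/kN.
Compatibility — the beam at C must follow the support down by 0.025 m: δ_0 − R_C·δ_{CC} = 0.025, so R_C = (3.5723 − 0.025)/0.10163 = 34.9 kN.
Moment equilibrium about A: M_A = Σ(load moments about A) − R_C·L = 870.5 − 34.9×14 = 381.8 kN·m.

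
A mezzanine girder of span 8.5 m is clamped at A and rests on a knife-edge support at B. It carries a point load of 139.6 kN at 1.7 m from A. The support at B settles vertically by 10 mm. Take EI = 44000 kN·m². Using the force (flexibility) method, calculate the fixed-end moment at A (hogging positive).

M_A = 189.1 kN·m

Choose R_B as the redundant. The primary structure is the cantilever fixed at A.
Primary-structure tip deflection at B by superposition:
  point load 139.6 at a = 1.7: Pa²(3L − a)/(6EI) = 1600/EI
Flexibility coefficient — unit upward force at B: δ_{BB} = L³/(3EI) = 204.7/EI.
With EI = 44000 kN·m²: δ_0 = 0.036371 m and δ_{BB} = 0.004652 m/kN.
Compatibility — the beam at B must follow the support down by 0.01 m: δ_0 − R_B·δ_{BB} = 0.01, so R_B = (0.036371 − 0.01)/0.004652 = 5.668 kN.
Moment equilibrium about A: M_A = Σ(load moments about A) − R_B·L = 237.3 − 5.668×8.5 = 189.1 kN·m.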